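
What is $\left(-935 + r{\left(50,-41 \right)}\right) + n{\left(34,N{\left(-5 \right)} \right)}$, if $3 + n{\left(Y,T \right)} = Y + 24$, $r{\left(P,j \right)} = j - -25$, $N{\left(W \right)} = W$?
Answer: $-896$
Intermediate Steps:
$r{\left(P,j \right)} = 25 + j$ ($r{\left(P,j \right)} = j + 25 = 25 + j$)
$n{\left(Y,T \right)} = 21 + Y$ ($n{\left(Y,T \right)} = -3 + \left(Y + 24\right) = -3 + \left(24 + Y\right) = 21 + Y$)
$\left(-935 + r{\left(50,-41 \right)}\right) + n{\left(34,N{\left(-5 \right)} \right)} = \left(-935 + \left(25 - 41\right)\right) + \left(21 + 34\right) = \left(-935 - 16\right) + 55 = -951 + 55 = -896$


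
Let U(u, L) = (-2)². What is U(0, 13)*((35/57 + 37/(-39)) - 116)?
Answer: -344816/741 ≈ -465.34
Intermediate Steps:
U(u, L) = 4
U(0, 13)*((35/57 + 37/(-39)) - 116) = 4*((35/57 + 37/(-39)) - 116) = 4*((35*(1/57) + 37*(-1/39)) - 116) = 4*((35/57 - 37/39) - 116) = 4*(-248/741 - 116) = 4*(-86204/741) = -344816/741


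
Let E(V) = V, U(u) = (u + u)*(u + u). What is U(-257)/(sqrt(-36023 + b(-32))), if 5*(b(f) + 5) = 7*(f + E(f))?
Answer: -132098*I*sqrt(225735)/45147 ≈ -1390.2*I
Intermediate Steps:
U(u) = 4*u**2 (U(u) = (2*u)*(2*u) = 4*u**2)
b(f) = -5 + 14*f/5 (b(f) = -5 + (7*(f + f))/5 = -5 + (7*(2*f))/5 = -5 + (14*f)/5 = -5 + 14*f/5)
U(-257)/(sqrt(-36023 + b(-32))) = (4*(-257)**2)/(sqrt(-36023 + (-5 + (14/5)*(-32)))) = (4*66049)/(sqrt(-36023 + (-5 - 448/5))) = 264196/(sqrt(-36023 - 473/5)) = 264196/(sqrt(-180588/5)) = 264196/((2*I*sqrt(225735)/5)) = 264196*(-I*sqrt(225735)/90294) = -132098*I*sqrt(225735)/45147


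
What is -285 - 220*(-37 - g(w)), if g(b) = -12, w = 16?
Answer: 5215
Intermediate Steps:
-285 - 220*(-37 - g(w)) = -285 - 220*(-37 - 1*(-12)) = -285 - 220*(-37 + 12) = -285 - 220*(-25) = -285 + 5500 = 5215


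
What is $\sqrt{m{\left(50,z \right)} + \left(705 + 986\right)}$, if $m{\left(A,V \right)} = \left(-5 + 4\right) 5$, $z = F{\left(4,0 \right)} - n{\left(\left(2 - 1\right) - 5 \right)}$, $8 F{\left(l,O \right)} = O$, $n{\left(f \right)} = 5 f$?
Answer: $\sqrt{1686} \approx 41.061$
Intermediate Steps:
$F{\left(l,O \right)} = \frac{O}{8}$
$z = 20$ ($z = \frac{1}{8} \cdot 0 - 5 \left(\left(2 - 1\right) - 5\right) = 0 - 5 \left(1 - 5\right) = 0 - 5 \left(-4\right) = 0 - -20 = 0 + 20 = 20$)
$m{\left(A,V \right)} = -5$ ($m{\left(A,V \right)} = \left(-1\right) 5 = -5$)
$\sqrt{m{\left(50,z \right)} + \left(705 + 986\right)} = \sqrt{-5 + \left(705 + 986\right)} = \sqrt{-5 + 1691} = \sqrt{1686}$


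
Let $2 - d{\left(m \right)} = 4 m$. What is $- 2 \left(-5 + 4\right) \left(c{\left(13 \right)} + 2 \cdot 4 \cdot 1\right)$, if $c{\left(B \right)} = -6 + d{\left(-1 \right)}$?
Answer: $16$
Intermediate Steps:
$d{\left(m \right)} = 2 - 4 m$
$c{\left(B \right)} = 0$ ($c{\left(B \right)} = -6 + \left(2 - -4\right) = -6 + \left(2 + 4\right) = -6 + 6 = 0$)
$- 2 \left(-5 + 4\right) \left(c{\left(13 \right)} + 2 \cdot 4 \cdot 1\right) = - 2 \left(-5 + 4\right) \left(0 + 2 \cdot 4 \cdot 1\right) = \left(-2\right) \left(-1\right) \left(0 + 8 \cdot 1\right) = 2 \left(0 + 8\right) = 2 \cdot 8 = 16$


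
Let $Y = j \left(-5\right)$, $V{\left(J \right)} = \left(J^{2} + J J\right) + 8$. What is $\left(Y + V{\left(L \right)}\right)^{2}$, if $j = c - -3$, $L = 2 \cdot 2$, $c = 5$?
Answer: $0$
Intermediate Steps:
$L = 4$
$j = 8$ ($j = 5 - -3 = 5 + 3 = 8$)
$V{\left(J \right)} = 8 + 2 J^{2}$ ($V{\left(J \right)} = \left(J^{2} + J^{2}\right) + 8 = 2 J^{2} + 8 = 8 + 2 J^{2}$)
$Y = -40$ ($Y = 8 \left(-5\right) = -40$)
$\left(Y + V{\left(L \right)}\right)^{2} = \left(-40 + \left(8 + 2 \cdot 4^{2}\right)\right)^{2} = \left(-40 + \left(8 + 2 \cdot 16\right)\right)^{2} = \left(-40 + \left(8 + 32\right)\right)^{2} = \left(-40 + 40\right)^{2} = 0^{2} = 0$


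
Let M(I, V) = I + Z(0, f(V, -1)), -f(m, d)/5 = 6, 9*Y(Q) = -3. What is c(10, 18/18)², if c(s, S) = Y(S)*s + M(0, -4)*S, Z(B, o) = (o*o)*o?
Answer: 6562620100/9 ≈ 7.2918e+8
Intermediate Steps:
Y(Q) = -⅓ (Y(Q) = (⅑)*(-3) = -⅓)
f(m, d) = -30 (f(m, d) = -5*6 = -30)
Z(B, o) = o³ (Z(B, o) = o²*o = o³)
M(I, V) = -27000 + I (M(I, V) = I + (-30)³ = I - 27000 = -27000 + I)
c(s, S) = -27000*S - s/3 (c(s, S) = -s/3 + (-27000 + 0)*S = -s/3 - 27000*S = -27000*S - s/3)
c(10, 18/18)² = (-486000/18 - ⅓*10)² = (-486000/18 - 10/3)² = (-27000*1 - 10/3)² = (-27000 - 10/3)² = (-81010/3)² = 6562620100/9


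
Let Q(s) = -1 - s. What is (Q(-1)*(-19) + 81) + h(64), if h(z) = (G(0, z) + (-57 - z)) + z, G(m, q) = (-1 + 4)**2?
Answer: 33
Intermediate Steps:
G(m, q) = 9 (G(m, q) = 3**2 = 9)
h(z) = -48 (h(z) = (9 + (-57 - z)) + z = (-48 - z) + z = -48)
(Q(-1)*(-19) + 81) + h(64) = ((-1 - 1*(-1))*(-19) + 81) - 48 = ((-1 + 1)*(-19) + 81) - 48 = (0*(-19) + 81) - 48 = (0 + 81) - 48 = 81 - 48 = 33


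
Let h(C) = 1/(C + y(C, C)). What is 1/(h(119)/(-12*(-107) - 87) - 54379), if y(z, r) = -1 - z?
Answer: -1197/65091664 ≈ -1.8389e-5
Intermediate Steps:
h(C) = -1 (h(C) = 1/(C + (-1 - C)) = 1/(-1) = -1)
1/(h(119)/(-12*(-107) - 87) - 54379) = 1/(-1/(-12*(-107) - 87) - 54379) = 1/(-1/(1284 - 87) - 54379) = 1/(-1/1197 - 54379) = 1/(-65091664/1197) = -1197/65091664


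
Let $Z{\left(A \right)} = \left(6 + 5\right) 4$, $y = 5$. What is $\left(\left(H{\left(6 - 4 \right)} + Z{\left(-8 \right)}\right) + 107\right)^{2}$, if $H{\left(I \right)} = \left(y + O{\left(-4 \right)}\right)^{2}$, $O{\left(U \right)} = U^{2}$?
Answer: $350464$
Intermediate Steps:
$Z{\left(A \right)} = 44$ ($Z{\left(A \right)} = 11 \cdot 4 = 44$)
$H{\left(I \right)} = 441$ ($H{\left(I \right)} = \left(5 + \left(-4\right)^{2}\right)^{2} = \left(5 + 16\right)^{2} = 21^{2} = 441$)
$\left(\left(H{\left(6 - 4 \right)} + Z{\left(-8 \right)}\right) + 107\right)^{2} = \left(\left(441 + 44\right) + 107\right)^{2} = \left(485 + 107\right)^{2} = 592^{2} = 350464$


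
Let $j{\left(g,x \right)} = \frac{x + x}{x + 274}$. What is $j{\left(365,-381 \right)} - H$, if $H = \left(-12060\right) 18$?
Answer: $\frac{23228322}{107} \approx 2.1709 \cdot 10^{5}$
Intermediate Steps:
$H = -217080$
$j{\left(g,x \right)} = \frac{2 x}{274 + x}$
$j{\left(365,-381 \right)} - H = 2 \left(-381\right) \frac{1}{274 - 381} - -217080 = 2 \left(-381\right) \frac{1}{-107} + 217080 = 2 \left(-381\right) \left(- \frac{1}{107}\right) + 217080 = \frac{762}{107} + 217080 = \frac{23228322}{107}$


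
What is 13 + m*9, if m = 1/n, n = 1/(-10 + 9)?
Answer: 4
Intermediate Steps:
n = -1 (n = 1/(-1) = -1)
m = -1 (m = 1/(-1) = -1)
13 + m*9 = 13 - 1*9 = 13 - 9 = 4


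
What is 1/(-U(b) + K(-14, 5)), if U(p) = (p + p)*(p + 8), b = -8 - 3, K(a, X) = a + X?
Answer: -1/75 ≈ -0.013333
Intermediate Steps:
K(a, X) = X + a
b = -11
U(p) = 2*p*(8 + p) (U(p) = (2*p)*(8 + p) = 2*p*(8 + p))
1/(-U(b) + K(-14, 5)) = 1/(-2*(-11)*(8 - 11) + (5 - 14)) = 1/(-2*(-11)*(-3) - 9) = 1/(-1*66 - 9) = 1/(-66 - 9) = 1/(-75) = -1/75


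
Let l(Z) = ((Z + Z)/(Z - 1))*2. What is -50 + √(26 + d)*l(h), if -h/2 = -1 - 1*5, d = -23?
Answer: -50 + 48*√3/11 ≈ -42.442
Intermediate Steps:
h = 12 (h = -2*(-1 - 1*5) = -2*(-1 - 5) = -2*(-6) = 12)
l(Z) = 4*Z/(-1 + Z) (l(Z) = ((2*Z)/(-1 + Z))*2 = (2*Z/(-1 + Z))*2 = 4*Z/(-1 + Z))
-50 + √(26 + d)*l(h) = -50 + √(26 - 23)*(4*12/(-1 + 12)) = -50 + √3*(4*12/11) = -50 + √3*(4*12*(1/11)) = -50 + √3*(48/11) = -50 + 48*√3/11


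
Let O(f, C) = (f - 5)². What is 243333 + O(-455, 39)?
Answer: 454933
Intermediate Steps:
O(f, C) = (-5 + f)²
243333 + O(-455, 39) = 243333 + (-5 - 455)² = 243333 + (-460)² = 243333 + 211600 = 454933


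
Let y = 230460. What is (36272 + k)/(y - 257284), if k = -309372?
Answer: 68275/6706 ≈ 10.181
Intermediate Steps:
(36272 + k)/(y - 257284) = (36272 - 309372)/(230460 - 257284) = -273100/(-26824) = -273100*(-1/26824) = 68275/6706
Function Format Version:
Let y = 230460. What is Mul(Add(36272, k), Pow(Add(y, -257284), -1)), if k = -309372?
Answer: Rational(68275, 6706) ≈ 10.181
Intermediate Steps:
Mul(Add(36272, k), Pow(Add(y, -257284), -1)) = Mul(Add(36272, -309372), Pow(Add(230460, -257284), -1)) = Mul(-273100, Pow(-26824, -1)) = Mul(-273100, Rational(-1, 26824)) = Rational(68275, 6706)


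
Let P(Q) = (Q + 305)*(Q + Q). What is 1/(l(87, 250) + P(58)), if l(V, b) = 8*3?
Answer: 1/42132 ≈ 2.3735e-5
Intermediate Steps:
P(Q) = 2*Q*(305 + Q) (P(Q) = (305 + Q)*(2*Q) = 2*Q*(305 + Q))
l(V, b) = 24
1/(l(87, 250) + P(58)) = 1/(24 + 2*58*(305 + 58)) = 1/(24 + 2*58*363) = 1/(24 + 42108) = 1/42132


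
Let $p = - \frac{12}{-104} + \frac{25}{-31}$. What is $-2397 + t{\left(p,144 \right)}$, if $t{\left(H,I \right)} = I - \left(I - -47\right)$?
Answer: $-2444$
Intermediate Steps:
$p = - \frac{557}{806}$ ($p = \left(-12\right) \left(- \frac{1}{104}\right) + 25 \left(- \frac{1}{31}\right) = \frac{3}{26} - \frac{25}{31} = - \frac{557}{806} \approx -0.69107$)
$t{\left(H,I \right)} = -47$ ($t{\left(H,I \right)} = I - \left(I + 47\right) = I - \left(47 + I\right) = -47$)
$-2397 + t{\left(p,144 \right)} = -2397 - 47 = -2444$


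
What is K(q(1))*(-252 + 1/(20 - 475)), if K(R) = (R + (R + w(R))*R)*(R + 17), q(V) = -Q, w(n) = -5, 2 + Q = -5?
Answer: -8255592/65 ≈ -1.2701e+5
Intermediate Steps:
Q = -7 (Q = -2 - 5 = -7)
q(V) = 7 (q(V) = -1*(-7) = 7)
K(R) = (17 + R)*(R + R*(-5 + R)) (K(R) = (R + (R - 5)*R)*(R + 17) = (R + (-5 + R)*R)*(17 + R) = (R + R*(-5 + R))*(17 + R) = (17 + R)*(R + R*(-5 + R)))
K(q(1))*(-252 + 1/(20 - 475)) = (7*(-68 + 7² + 13*7))*(-252 + 1/(20 - 475)) = (7*(-68 + 49 + 91))*(-252 + 1/(-455)) = (7*72)*(-252 - 1/455) = 504*(-114661/455) = -8255592/65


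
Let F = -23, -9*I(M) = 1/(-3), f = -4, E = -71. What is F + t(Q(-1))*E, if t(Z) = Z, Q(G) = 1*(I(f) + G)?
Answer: 1225/27 ≈ 45.370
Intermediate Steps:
I(M) = 1/27 (I(M) = -1/9/(-3) = -1/9*(-1/3) = 1/27)
Q(G) = 1/27 + G (Q(G) = 1*(1/27 + G) = 1/27 + G)
F + t(Q(-1))*E = -23 + (1/27 - 1)*(-71) = -23 - 26/27*(-71) = -23 + 1846/27 = 1225/27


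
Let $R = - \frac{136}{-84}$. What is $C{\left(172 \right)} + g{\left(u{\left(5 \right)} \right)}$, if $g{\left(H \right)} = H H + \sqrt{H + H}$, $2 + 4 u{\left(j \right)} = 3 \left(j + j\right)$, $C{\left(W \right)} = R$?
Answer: $\frac{1063}{21} + \sqrt{14} \approx 54.361$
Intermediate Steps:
$R = \frac{34}{21}$ ($R = \left(-136\right) \left(- \frac{1}{84}\right) = \frac{34}{21} \approx 1.619$)
$C{\left(W \right)} = \frac{34}{21}$
$u{\left(j \right)} = - \frac{1}{2} + \frac{3 j}{2}$ ($u{\left(j \right)} = - \frac{1}{2} + \frac{3 \left(j + j\right)}{4} = - \frac{1}{2} + \frac{3 \cdot 2 j}{4} = - \frac{1}{2} + \frac{6 j}{4} = - \frac{1}{2} + \frac{3 j}{2}$)
$g{\left(H \right)} = H^{2} + \sqrt{2} \sqrt{H}$ ($g{\left(H \right)} = H^{2} + \sqrt{2 H} = H^{2} + \sqrt{2} \sqrt{H}$)
$C{\left(172 \right)} + g{\left(u{\left(5 \right)} \right)} = \frac{34}{21} + \left(\left(- \frac{1}{2} + \frac{3}{2} \cdot 5\right)^{2} + \sqrt{2} \sqrt{- \frac{1}{2} + \frac{3}{2} \cdot 5}\right) = \frac{34}{21} + \left(\left(- \frac{1}{2} + \frac{15}{2}\right)^{2} + \sqrt{2} \sqrt{- \frac{1}{2} + \frac{15}{2}}\right) = \frac{34}{21} + \left(7^{2} + \sqrt{2} \sqrt{7}\right) = \frac{34}{21} + \left(49 + \sqrt{14}\right) = \frac{1063}{21} + \sqrt{14}$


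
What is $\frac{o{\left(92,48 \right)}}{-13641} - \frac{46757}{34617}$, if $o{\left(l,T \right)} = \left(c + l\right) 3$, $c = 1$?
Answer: $- \frac{215823460}{157403499} \approx -1.3711$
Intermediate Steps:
$o{\left(l,T \right)} = 3 + 3 l$ ($o{\left(l,T \right)} = \left(1 + l\right) 3 = 3 + 3 l$)
$\frac{o{\left(92,48 \right)}}{-13641} - \frac{46757}{34617} = \frac{3 + 3 \cdot 92}{-13641} - \frac{46757}{34617} = \left(3 + 276\right) \left(- \frac{1}{13641}\right) - \frac{46757}{34617} = 279 \left(- \frac{1}{13641}\right) - \frac{46757}{34617} = - \frac{93}{4547} - \frac{46757}{34617} = - \frac{215823460}{157403499}$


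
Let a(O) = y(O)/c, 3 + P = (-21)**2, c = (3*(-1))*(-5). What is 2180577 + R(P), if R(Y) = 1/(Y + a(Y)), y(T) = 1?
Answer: 14328571482/6571 ≈ 2.1806e+6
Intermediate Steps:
c = 15 (c = -3*(-5) = 15)
P = 438 (P = -3 + (-21)**2 = -3 + 441 = 438)
a(O) = 1/15
R(Y) = 1/(1/15 + Y) (R(Y) = 1/(Y + 1/15) = 1/(1/15 + Y))
2180577 + R(P) = 2180577 + 15/(1 + 15*438) = 2180577 + 15/(1 + 6570) = 2180577 + 15/6571 = 14328571482/6571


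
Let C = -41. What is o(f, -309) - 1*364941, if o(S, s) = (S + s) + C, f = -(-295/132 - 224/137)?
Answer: -6605852461/18084 ≈ -3.6529e+5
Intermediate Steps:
f = 69983/18084 (f = -(-295*1/132 - 224*1/137) = -(-295/132 - 224/137) = -1*(-69983/18084) = 69983/18084 ≈ 3.8699)
o(S, s) = -41 + S + s (o(S, s) = (S + s) - 41 = -41 + S + s)
o(f, -309) - 1*364941 = (-41 + 69983/18084 - 309) - 1*364941 = -6259417/18084 - 364941 = -6605852461/18084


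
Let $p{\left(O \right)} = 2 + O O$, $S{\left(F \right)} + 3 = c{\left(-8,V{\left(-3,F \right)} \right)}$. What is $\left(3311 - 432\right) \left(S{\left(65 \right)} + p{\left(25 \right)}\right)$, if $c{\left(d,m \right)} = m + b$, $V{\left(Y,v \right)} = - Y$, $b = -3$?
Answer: $1796496$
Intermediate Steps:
$c{\left(d,m \right)} = -3 + m$ ($c{\left(d,m \right)} = m - 3 = -3 + m$)
$S{\left(F \right)} = -3$ ($S{\left(F \right)} = -3 - 0 = -3 + \left(-3 + 3\right) = -3 + 0 = -3$)
$p{\left(O \right)} = 2 + O^{2}$
$\left(3311 - 432\right) \left(S{\left(65 \right)} + p{\left(25 \right)}\right) = \left(3311 - 432\right) \left(-3 + \left(2 + 25^{2}\right)\right) = 2879 \left(-3 + \left(2 + 625\right)\right) = 2879 \left(-3 + 627\right) = 2879 \cdot 624 = 1796496$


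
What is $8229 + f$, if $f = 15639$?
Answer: $23868$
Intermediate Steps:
$8229 + f = 8229 + 15639 = 23868$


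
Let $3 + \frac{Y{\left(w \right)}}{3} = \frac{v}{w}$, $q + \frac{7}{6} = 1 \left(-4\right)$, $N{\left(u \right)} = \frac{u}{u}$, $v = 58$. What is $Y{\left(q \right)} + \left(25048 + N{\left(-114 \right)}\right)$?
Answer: $\frac{775196}{31} \approx 25006.0$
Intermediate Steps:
$N{\left(u \right)} = 1$
$q = - \frac{31}{6}$ ($q = - \frac{7}{6} + 1 \left(-4\right) = - \frac{7}{6} - 4 = - \frac{31}{6} \approx -5.1667$)
$Y{\left(w \right)} = -9 + \frac{174}{w}$ ($Y{\left(w \right)} = -9 + 3 \frac{58}{w} = -9 + \frac{174}{w}$)
$Y{\left(q \right)} + \left(25048 + N{\left(-114 \right)}\right) = \left(-9 + \frac{174}{- \frac{31}{6}}\right) + \left(25048 + 1\right) = \left(-9 + 174 \left(- \frac{6}{31}\right)\right) + 25049 = \left(-9 - \frac{1044}{31}\right) + 25049 = - \frac{1323}{31} + 25049 = \frac{775196}{31}$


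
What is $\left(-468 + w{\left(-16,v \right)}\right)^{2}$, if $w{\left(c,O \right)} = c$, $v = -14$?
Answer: $234256$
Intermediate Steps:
$\left(-468 + w{\left(-16,v \right)}\right)^{2} = \left(-468 - 16\right)^{2} = \left(-484\right)^{2} = 234256$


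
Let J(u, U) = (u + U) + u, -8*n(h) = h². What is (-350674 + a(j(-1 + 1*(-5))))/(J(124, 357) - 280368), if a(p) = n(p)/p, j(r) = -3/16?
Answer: 44886269/35809664 ≈ 1.2535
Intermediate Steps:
n(h) = -h²/8
j(r) = -3/16 (j(r) = -3*1/16 = -3/16)
a(p) = -p/8 (a(p) = (-p²/8)/p = -p/8)
J(u, U) = U + 2*u (J(u, U) = (U + u) + u = U + 2*u)
(-350674 + a(j(-1 + 1*(-5))))/(J(124, 357) - 280368) = (-350674 - ⅛*(-3/16))/((357 + 2*124) - 280368) = (-350674 + 3/128)/((357 + 248) - 280368) = -44886269/(128*(605 - 280368)) = -44886269/128/(-279763) = -44886269/128*(-1/279763) = 44886269/35809664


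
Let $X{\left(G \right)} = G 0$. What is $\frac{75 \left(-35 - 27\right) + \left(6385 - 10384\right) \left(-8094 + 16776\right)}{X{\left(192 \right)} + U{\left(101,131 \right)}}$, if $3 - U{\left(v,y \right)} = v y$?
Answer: $\frac{8680992}{3307} \approx 2625.0$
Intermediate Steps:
$X{\left(G \right)} = 0$
$U{\left(v,y \right)} = 3 - v y$
$\frac{75 \left(-35 - 27\right) + \left(6385 - 10384\right) \left(-8094 + 16776\right)}{X{\left(192 \right)} + U{\left(101,131 \right)}} = \frac{75 \left(-35 - 27\right) + \left(6385 - 10384\right) \left(-8094 + 16776\right)}{0 + \left(3 - 101 \cdot 131\right)} = \frac{75 \left(-62\right) - 34719318}{0 + \left(3 - 13231\right)} = \frac{-4650 - 34719318}{0 - 13228} = - \frac{34723968}{-13228} = \left(-34723968\right) \left(- \frac{1}{13228}\right) = \frac{8680992}{3307}$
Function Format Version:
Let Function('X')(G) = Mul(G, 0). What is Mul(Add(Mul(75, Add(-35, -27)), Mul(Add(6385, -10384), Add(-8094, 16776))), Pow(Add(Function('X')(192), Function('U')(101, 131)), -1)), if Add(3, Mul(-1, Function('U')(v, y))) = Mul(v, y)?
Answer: Rational(8680992, 3307) ≈ 2625.0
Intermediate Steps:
Function('X')(G) = 0
Function('U')(v, y) = Add(3, Mul(-1, v, y)) (Function('U')(v, y) = Add(3, Mul(-1, Mul(v, y))) = Add(3, Mul(-1, v, y)))
Mul(Add(Mul(75, Add(-35, -27)), Mul(Add(6385, -10384), Add(-8094, 16776))), Pow(Add(Function('X')(192), Function('U')(101, 131)), -1)) = Mul(Add(Mul(75, Add(-35, -27)), Mul(Add(6385, -10384), Add(-8094, 16776))), Pow(Add(0, Add(3, Mul(-1, 101, 131))), -1)) = Mul(Add(Mul(75, -62), Mul(-3999, 8682)), Pow(Add(0, Add(3, -13231)), -1)) = Mul(Add(-4650, -34719318), Pow(Add(0, -13228), -1)) = Mul(-34723968, Pow(-13228, -1)) = Mul(-34723968, Rational(-1, 13228)) = Rational(8680992, 3307)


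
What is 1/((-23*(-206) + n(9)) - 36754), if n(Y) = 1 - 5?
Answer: -1/32020 ≈ -3.1231e-5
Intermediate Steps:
n(Y) = -4
1/((-23*(-206) + n(9)) - 36754) = 1/((-23*(-206) - 4) - 36754) = 1/((4738 - 4) - 36754) = 1/(4734 - 36754) = 1/(-32020) = -1/32020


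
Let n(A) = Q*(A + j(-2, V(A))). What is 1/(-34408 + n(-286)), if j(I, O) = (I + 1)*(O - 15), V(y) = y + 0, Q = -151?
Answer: -1/36673 ≈ -2.7268e-5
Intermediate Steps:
V(y) = y
j(I, O) = (1 + I)*(-15 + O)
n(A) = -2265 (n(A) = -151*(A + (-15 + A - 15*(-2) - 2*A)) = -151*(A + (-15 + A + 30 - 2*A)) = -151*(A + (15 - A)) = -151*15 = -2265)
1/(-34408 + n(-286)) = 1/(-34408 - 2265) = 1/(-36673) = -1/36673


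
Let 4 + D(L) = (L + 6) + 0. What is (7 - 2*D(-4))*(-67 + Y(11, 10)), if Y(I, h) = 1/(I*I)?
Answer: -8106/11 ≈ -736.91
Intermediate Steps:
D(L) = 2 + L (D(L) = -4 + ((L + 6) + 0) = -4 + ((6 + L) + 0) = -4 + (6 + L) = 2 + L)
Y(I, h) = I⁻² (Y(I, h) = 1/(I²) = I⁻²)
(7 - 2*D(-4))*(-67 + Y(11, 10)) = (7 - 2*(2 - 4))*(-67 + 11⁻²) = (7 - 2*(-2))*(-67 + 1/121) = (7 + 4)*(-8106/121) = 11*(-8106/121) = -8106/11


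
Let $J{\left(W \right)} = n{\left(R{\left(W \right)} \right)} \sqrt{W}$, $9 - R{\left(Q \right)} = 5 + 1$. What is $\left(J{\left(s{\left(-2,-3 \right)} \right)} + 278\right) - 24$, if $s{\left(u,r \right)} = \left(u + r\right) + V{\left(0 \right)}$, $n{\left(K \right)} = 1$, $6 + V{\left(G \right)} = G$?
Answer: $254 + i \sqrt{11} \approx 254.0 + 3.3166 i$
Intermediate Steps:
$R{\left(Q \right)} = 3$ ($R{\left(Q \right)} = 9 - \left(5 + 1\right) = 9 - 6 = 3$)
$V{\left(G \right)} = -6 + G$
$s{\left(u,r \right)} = -6 + r + u$ ($s{\left(u,r \right)} = \left(u + r\right) + \left(-6 + 0\right) = \left(r + u\right) - 6 = -6 + r + u$)
$J{\left(W \right)} = \sqrt{W}$ ($J{\left(W \right)} = 1 \sqrt{W} = \sqrt{W}$)
$\left(J{\left(s{\left(-2,-3 \right)} \right)} + 278\right) - 24 = \left(\sqrt{-6 - 3 - 2} + 278\right) - 24 = \left(\sqrt{-11} + 278\right) - 24 = \left(i \sqrt{11} + 278\right) - 24 = \left(278 + i \sqrt{11}\right) - 24 = 254 + i \sqrt{11}$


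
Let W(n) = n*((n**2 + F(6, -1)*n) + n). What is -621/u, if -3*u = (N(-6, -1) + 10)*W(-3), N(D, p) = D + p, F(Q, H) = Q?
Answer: 69/4 ≈ 17.250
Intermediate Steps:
W(n) = n*(n**2 + 7*n) (W(n) = n*((n**2 + 6*n) + n) = n*(n**2 + 7*n))
u = -36 (u = -((-6 - 1) + 10)*(-3)**2*(7 - 3)/3 = -(-7 + 10)*9*4/3 = -36 ≈ -36.000)
-621/u = -621/(-36) = -621*(-1/36) = 69/4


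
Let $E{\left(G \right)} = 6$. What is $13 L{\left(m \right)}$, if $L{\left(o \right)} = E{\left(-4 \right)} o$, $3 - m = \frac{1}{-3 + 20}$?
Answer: $\frac{3900}{17} \approx 229.41$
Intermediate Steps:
$m = \frac{50}{17}$ ($m = 3 - \frac{1}{-3 + 20} = 3 - \frac{1}{17} = \frac{50}{17} \approx 2.9412$)
$L{\left(o \right)} = 6 o$
$13 L{\left(m \right)} = 13 \cdot 6 \cdot \frac{50}{17} = 13 \cdot \frac{300}{17} = \frac{3900}{17}$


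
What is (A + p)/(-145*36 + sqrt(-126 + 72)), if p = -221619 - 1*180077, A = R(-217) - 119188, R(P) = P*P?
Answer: 137400550/1513803 + 473795*I*sqrt(6)/9082818 ≈ 90.765 + 0.12777*I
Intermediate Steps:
R(P) = P**2
A = -72099 (A = (-217)**2 - 119188 = 47089 - 119188 = -72099)
p = -401696 (p = -221619 - 180077 = -401696)
(A + p)/(-145*36 + sqrt(-126 + 72)) = (-72099 - 401696)/(-145*36 + sqrt(-126 + 72)) = -473795/(-5220 + sqrt(-54)) = -473795/(-5220 + 3*I*sqrt(6))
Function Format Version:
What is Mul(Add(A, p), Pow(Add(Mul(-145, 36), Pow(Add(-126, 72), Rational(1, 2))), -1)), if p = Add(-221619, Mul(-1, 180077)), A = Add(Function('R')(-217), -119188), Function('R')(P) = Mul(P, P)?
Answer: Add(Rational(137400550, 1513803), Mul(Rational(473795, 9082818), I, Pow(6, Rational(1, 2)))) ≈ Add(90.765, Mul(0.12777, I))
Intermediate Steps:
Function('R')(P) = Pow(P, 2)
A = -72099 (A = Add(Pow(-217, 2), -119188) = Add(47089, -119188) = -72099)
p = -401696 (p = Add(-221619, -180077) = -401696)
Mul(Add(A, p), Pow(Add(Mul(-145, 36), Pow(Add(-126, 72), Rational(1, 2))), -1)) = Mul(Add(-72099, -401696), Pow(Add(Mul(-145, 36), Pow(Add(-126, 72), Rational(1, 2))), -1)) = Mul(-473795, Pow(Add(-5220, Pow(-54, Rational(1, 2))), -1)) = Mul(-473795, Pow(Add(-5220, Mul(3, I, Pow(6, Rational(1, 2)))), -1))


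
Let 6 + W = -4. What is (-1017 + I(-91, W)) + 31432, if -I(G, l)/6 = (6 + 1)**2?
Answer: 30121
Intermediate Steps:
W = -10 (W = -6 - 4 = -10)
I(G, l) = -294 (I(G, l) = -6*(6 + 1)**2 = -6*7**2 = -6*49 = -294)
(-1017 + I(-91, W)) + 31432 = (-1017 - 294) + 31432 = -1311 + 31432 = 30121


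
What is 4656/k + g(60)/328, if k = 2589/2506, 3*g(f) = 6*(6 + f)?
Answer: 318952063/70766 ≈ 4507.1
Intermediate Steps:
g(f) = 12 + 2*f (g(f) = (6*(6 + f))/3 = (36 + 6*f)/3 = 12 + 2*f)
k = 2589/2506 (k = 2589*(1/2506) = 2589/2506 ≈ 1.0331)
4656/k + g(60)/328 = 4656/(2589/2506) + (12 + 2*60)/328 = 4656*(2506/2589) + (12 + 120)*(1/328) = 3889312/863 + 132*(1/328) = 3889312/863 + 33/82 = 318952063/70766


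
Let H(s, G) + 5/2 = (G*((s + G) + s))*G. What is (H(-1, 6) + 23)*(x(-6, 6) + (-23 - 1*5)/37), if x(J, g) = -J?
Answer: 31913/37 ≈ 862.51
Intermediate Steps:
H(s, G) = -5/2 + G²*(G + 2*s) (H(s, G) = -5/2 + (G*((s + G) + s))*G = -5/2 + (G*((G + s) + s))*G = -5/2 + (G*(G + 2*s))*G = -5/2 + G²*(G + 2*s))
(H(-1, 6) + 23)*(x(-6, 6) + (-23 - 1*5)/37) = ((-5/2 + 6³ + 2*(-1)*6²) + 23)*(-1*(-6) + (-23 - 1*5)/37) = ((-5/2 + 216 + 2*(-1)*36) + 23)*(6 + (-23 - 5)*(1/37)) = ((-5/2 + 216 - 72) + 23)*(6 - 28*1/37) = (283/2 + 23)*(6 - 28/37) = (329/2)*(194/37) = 31913/37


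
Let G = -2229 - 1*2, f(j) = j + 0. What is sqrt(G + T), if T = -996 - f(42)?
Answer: I*sqrt(3269) ≈ 57.175*I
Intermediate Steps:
f(j) = j
G = -2231 (G = -2229 - 2 = -2231)
T = -1038 (T = -996 - 1*42 = -996 - 42 = -1038)
sqrt(G + T) = sqrt(-2231 - 1038) = sqrt(-3269) = I*sqrt(3269)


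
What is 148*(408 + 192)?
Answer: 88800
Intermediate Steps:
148*(408 + 192) = 148*600 = 88800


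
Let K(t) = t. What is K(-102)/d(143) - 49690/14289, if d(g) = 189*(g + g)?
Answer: -13572731/3900897 ≈ -3.4794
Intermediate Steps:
d(g) = 378*g (d(g) = 189*(2*g) = 378*g)
K(-102)/d(143) - 49690/14289 = -102/(378*143) - 49690/14289 = -102/54054 - 49690*1/14289 = -102*1/54054 - 49690/14289 = -17/9009 - 49690/14289 = -13572731/3900897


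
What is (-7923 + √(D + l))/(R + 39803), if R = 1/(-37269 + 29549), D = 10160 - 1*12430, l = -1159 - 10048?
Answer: -61165560/307279159 + 7720*I*√13477/307279159 ≈ -0.19906 + 0.0029166*I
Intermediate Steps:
l = -11207
D = -2270 (D = 10160 - 12430 = -2270)
R = -1/7720 (R = 1/(-7720) = -1/7720 ≈ -0.00012953)
(-7923 + √(D + l))/(R + 39803) = (-7923 + √(-2270 - 11207))/(-1/7720 + 39803) = (-7923 + √(-13477))/(307279159/7720) = (-7923 + I*√13477)*(7720/307279159) = -61165560/307279159 + 7720*I*√13477/307279159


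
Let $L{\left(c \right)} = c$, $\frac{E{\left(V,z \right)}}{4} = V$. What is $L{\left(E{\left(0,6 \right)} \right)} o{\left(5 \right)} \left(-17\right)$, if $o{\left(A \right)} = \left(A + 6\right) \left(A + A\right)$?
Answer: $0$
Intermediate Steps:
$E{\left(V,z \right)} = 4 V$
$o{\left(A \right)} = 2 A \left(6 + A\right)$ ($o{\left(A \right)} = \left(6 + A\right) 2 A = 2 A \left(6 + A\right)$)
$L{\left(E{\left(0,6 \right)} \right)} o{\left(5 \right)} \left(-17\right) = 4 \cdot 0 \cdot 2 \cdot 5 \left(6 + 5\right) \left(-17\right) = 0 \cdot 2 \cdot 5 \cdot 11 \left(-17\right) = 0 \cdot 110 \left(-17\right) = 0 \left(-17\right) = 0$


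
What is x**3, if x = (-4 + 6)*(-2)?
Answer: -64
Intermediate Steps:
x = -4 (x = 2*(-2) = -4)
x**3 = (-4)**3 = -64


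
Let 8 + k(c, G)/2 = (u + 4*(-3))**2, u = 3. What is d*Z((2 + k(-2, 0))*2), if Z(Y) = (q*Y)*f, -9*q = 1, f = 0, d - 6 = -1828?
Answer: 0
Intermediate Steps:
d = -1822 (d = 6 - 1828 = -1822)
q = -1/9 (q = -1/9*1 = -1/9 ≈ -0.11111)
k(c, G) = 146 (k(c, G) = -16 + 2*(3 + 4*(-3))**2 = -16 + 2*(3 - 12)**2 = -16 + 2*(-9)**2 = -16 + 2*81 = -16 + 162 = 146)
Z(Y) = 0 (Z(Y) = -Y/9*0 = 0)
d*Z((2 + k(-2, 0))*2) = -1822*0 = 0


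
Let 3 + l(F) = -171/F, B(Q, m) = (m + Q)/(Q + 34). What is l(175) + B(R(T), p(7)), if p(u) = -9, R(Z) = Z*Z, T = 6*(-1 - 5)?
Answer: -2859/950 ≈ -3.0095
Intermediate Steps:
T = -36 (T = 6*(-6) = -36)
R(Z) = Z²
B(Q, m) = (Q + m)/(34 + Q)
l(F) = -3 - 171/F
l(175) + B(R(T), p(7)) = (-3 - 171/175) + ((-36)² - 9)/(34 + (-36)²) = (-3 - 171*1/175) + (1296 - 9)/(34 + 1296) = (-3 - 171/175) + 1287/1330 = -696/175 + (1/1330)*1287 = -696/175 + 1287/1330 = -2859/950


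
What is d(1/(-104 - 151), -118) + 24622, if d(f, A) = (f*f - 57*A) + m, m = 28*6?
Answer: 2049327901/65025 ≈ 31516.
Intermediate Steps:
m = 168
d(f, A) = 168 + f² - 57*A (d(f, A) = (f*f - 57*A) + 168 = (f² - 57*A) + 168 = 168 + f² - 57*A)
d(1/(-104 - 151), -118) + 24622 = (168 + (1/(-104 - 151))² - 57*(-118)) + 24622 = (168 + (1/(-255))² + 6726) + 24622 = (168 + (-1/255)² + 6726) + 24622 = (168 + 1/65025 + 6726) + 24622 = 448282351/65025 + 24622 = 2049327901/65025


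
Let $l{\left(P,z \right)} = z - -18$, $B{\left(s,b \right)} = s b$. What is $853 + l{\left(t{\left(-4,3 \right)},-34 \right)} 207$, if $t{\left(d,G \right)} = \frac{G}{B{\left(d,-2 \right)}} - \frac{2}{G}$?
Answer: $-2459$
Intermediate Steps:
$B{\left(s,b \right)} = b s$
$t{\left(d,G \right)} = - \frac{2}{G} - \frac{G}{2 d}$ ($t{\left(d,G \right)} = \frac{G}{\left(-2\right) d} - \frac{2}{G} = G \left(- \frac{1}{2 d}\right) - \frac{2}{G} = - \frac{G}{2 d} - \frac{2}{G} = - \frac{2}{G} - \frac{G}{2 d}$)
$l{\left(P,z \right)} = 18 + z$ ($l{\left(P,z \right)} = z + 18 = 18 + z$)
$853 + l{\left(t{\left(-4,3 \right)},-34 \right)} 207 = 853 + \left(18 - 34\right) 207 = 853 - 3312 = -2459$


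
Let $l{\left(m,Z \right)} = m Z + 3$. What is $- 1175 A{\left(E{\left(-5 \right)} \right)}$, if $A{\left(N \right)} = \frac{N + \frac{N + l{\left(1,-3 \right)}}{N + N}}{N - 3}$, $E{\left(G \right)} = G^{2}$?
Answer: $- \frac{59925}{44} \approx -1361.9$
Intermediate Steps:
$l{\left(m,Z \right)} = 3 + Z m$ ($l{\left(m,Z \right)} = Z m + 3 = 3 + Z m$)
$A{\left(N \right)} = \frac{\frac{1}{2} + N}{-3 + N}$ ($A{\left(N \right)} = \frac{N + \frac{N + \left(3 - 3\right)}{N + N}}{N - 3} = \frac{N + \frac{N + \left(3 - 3\right)}{2 N}}{-3 + N} = \frac{N + \left(N + 0\right) \frac{1}{2 N}}{-3 + N} = \frac{N + N \frac{1}{2 N}}{-3 + N} = \frac{N + \frac{1}{2}}{-3 + N} = \frac{\frac{1}{2} + N}{-3 + N}$)
$- 1175 A{\left(E{\left(-5 \right)} \right)} = - 1175 \frac{\frac{1}{2} + \left(-5\right)^{2}}{-3 + \left(-5\right)^{2}} = - 1175 \frac{\frac{1}{2} + 25}{-3 + 25} = - 1175 \cdot \frac{1}{22} \cdot \frac{51}{2} = \left(-1175\right) \frac{51}{44} = - \frac{59925}{44}$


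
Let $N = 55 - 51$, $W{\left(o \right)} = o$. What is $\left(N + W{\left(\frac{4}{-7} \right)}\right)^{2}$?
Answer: $\frac{576}{49} \approx 11.755$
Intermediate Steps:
$N = 4$
$\left(N + W{\left(\frac{4}{-7} \right)}\right)^{2} = \left(4 + \frac{4}{-7}\right)^{2} = \left(4 + 4 \left(- \frac{1}{7}\right)\right)^{2} = \left(4 - \frac{4}{7}\right)^{2} = \left(\frac{24}{7}\right)^{2} = \frac{576}{49}$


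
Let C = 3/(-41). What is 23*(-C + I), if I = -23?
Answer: -21620/41 ≈ -527.32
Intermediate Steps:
C = -3/41 (C = 3*(-1/41) = -3/41 ≈ -0.073171)
23*(-C + I) = 23*(-1*(-3/41) - 23) = 23*(3/41 - 23) = 23*(-940/41) = -21620/41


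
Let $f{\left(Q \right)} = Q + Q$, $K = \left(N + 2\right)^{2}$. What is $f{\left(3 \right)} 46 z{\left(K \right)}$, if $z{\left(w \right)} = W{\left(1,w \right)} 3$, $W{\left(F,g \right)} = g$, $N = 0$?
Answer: $3312$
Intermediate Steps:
$K = 4$ ($K = \left(0 + 2\right)^{2} = 2^{2} = 4$)
$f{\left(Q \right)} = 2 Q$
$z{\left(w \right)} = 3 w$ ($z{\left(w \right)} = w 3 = 3 w$)
$f{\left(3 \right)} 46 z{\left(K \right)} = 2 \cdot 3 \cdot 46 \cdot 3 \cdot 4 = 6 \cdot 46 \cdot 12 = 276 \cdot 12 = 3312$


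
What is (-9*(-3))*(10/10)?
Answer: 27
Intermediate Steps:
(-9*(-3))*(10/10) = 27*(10*(⅒)) = 27*1 = 27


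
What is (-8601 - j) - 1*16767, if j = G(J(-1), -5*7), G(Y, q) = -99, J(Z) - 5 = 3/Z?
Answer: -25269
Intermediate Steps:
J(Z) = 5 + 3/Z
j = -99
(-8601 - j) - 1*16767 = (-8601 - 1*(-99)) - 1*16767 = (-8601 + 99) - 16767 = -8502 - 16767 = -25269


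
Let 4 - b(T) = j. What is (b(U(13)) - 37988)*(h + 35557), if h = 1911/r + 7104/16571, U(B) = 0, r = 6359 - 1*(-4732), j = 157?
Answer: -83085013666576334/61262987 ≈ -1.3562e+9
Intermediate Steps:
r = 11091 (r = 6359 + 4732 = 11091)
b(T) = -153 (b(T) = 4 - 1*157 = 4 - 157 = -153)
h = 36819215/61262987 (h = 1911/11091 + 7104/16571 = 1911*(1/11091) + 7104*(1/16571) = 637/3697 + 7104/16571 = 36819215/61262987 ≈ 0.60100)
(b(U(13)) - 37988)*(h + 35557) = (-153 - 37988)*(36819215/61262987 + 35557) = -38141*2178364847974/61262987 = -83085013666576334/61262987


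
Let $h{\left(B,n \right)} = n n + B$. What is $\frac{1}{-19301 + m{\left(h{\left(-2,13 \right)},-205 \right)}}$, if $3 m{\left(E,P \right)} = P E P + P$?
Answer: $\frac{3}{6960067} \approx 4.3103 \cdot 10^{-7}$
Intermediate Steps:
$h{\left(B,n \right)} = B + n^{2}$ ($h{\left(B,n \right)} = n^{2} + B = B + n^{2}$)
$m{\left(E,P \right)} = \frac{P}{3} + \frac{E P^{2}}{3}$ ($m{\left(E,P \right)} = \frac{P E P + P}{3} = \frac{E P P + P}{3} = \frac{E P^{2} + P}{3} = \frac{P + E P^{2}}{3} = \frac{P}{3} + \frac{E P^{2}}{3}$)
$\frac{1}{-19301 + m{\left(h{\left(-2,13 \right)},-205 \right)}} = \frac{1}{-19301 + \frac{1}{3} \left(-205\right) \left(1 + \left(-2 + 13^{2}\right) \left(-205\right)\right)} = \frac{1}{-19301 + \frac{1}{3} \left(-205\right) \left(1 + \left(-2 + 169\right) \left(-205\right)\right)} = \frac{1}{-19301 + \frac{1}{3} \left(-205\right) \left(1 + 167 \left(-205\right)\right)} = \frac{1}{-19301 + \frac{1}{3} \left(-205\right) \left(1 - 34235\right)} = \frac{1}{-19301 + \frac{1}{3} \left(-205\right) \left(-34234\right)} = \frac{1}{-19301 + \frac{7017970}{3}} = \frac{1}{\frac{6960067}{3}} = \frac{3}{6960067}$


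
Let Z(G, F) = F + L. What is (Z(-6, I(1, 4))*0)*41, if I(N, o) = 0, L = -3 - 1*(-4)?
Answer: 0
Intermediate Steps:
L = 1 (L = -3 + 4 = 1)
Z(G, F) = 1 + F (Z(G, F) = F + 1 = 1 + F)
(Z(-6, I(1, 4))*0)*41 = ((1 + 0)*0)*41 = (1*0)*41 = 0*41 = 0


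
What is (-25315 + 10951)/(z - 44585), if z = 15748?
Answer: 14364/28837 ≈ 0.49811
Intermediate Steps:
(-25315 + 10951)/(z - 44585) = (-25315 + 10951)/(15748 - 44585) = -14364/(-28837) = -14364*(-1/28837) = 14364/28837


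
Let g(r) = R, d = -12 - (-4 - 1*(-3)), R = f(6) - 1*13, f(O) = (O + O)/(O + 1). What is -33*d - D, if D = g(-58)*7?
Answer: 442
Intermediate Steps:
f(O) = 2*O/(1 + O) (f(O) = (2*O)/(1 + O) = 2*O/(1 + O))
R = -79/7 (R = 2*6/(1 + 6) - 1*13 = 2*6/7 - 13 = 2*6*(⅐) - 13 = 12/7 - 13 = -79/7 ≈ -11.286)
d = -11 (d = -12 - (-4 + 3) = -12 - 1*(-1) = -12 + 1 = -11)
g(r) = -79/7
D = -79 (D = -79/7*7 = -79)
-33*d - D = -33*(-11) - 1*(-79) = 363 + 79 = 442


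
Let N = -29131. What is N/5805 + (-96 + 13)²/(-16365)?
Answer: -34447964/6333255 ≈ -5.4392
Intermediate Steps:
N/5805 + (-96 + 13)²/(-16365) = -29131/5805 + (-96 + 13)²/(-16365) = -29131*1/5805 + (-83)²*(-1/16365) = -29131/5805 + 6889*(-1/16365) = -29131/5805 - 6889/16365 = -34447964/6333255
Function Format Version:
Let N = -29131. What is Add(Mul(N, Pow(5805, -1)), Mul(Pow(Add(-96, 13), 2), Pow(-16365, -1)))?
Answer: Rational(-34447964, 6333255) ≈ -5.4392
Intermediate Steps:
Add(Mul(N, Pow(5805, -1)), Mul(Pow(Add(-96, 13), 2), Pow(-16365, -1))) = Add(Mul(-29131, Pow(5805, -1)), Mul(Pow(Add(-96, 13), 2), Pow(-16365, -1))) = Add(Mul(-29131, Rational(1, 5805)), Mul(Pow(-83, 2), Rational(-1, 16365))) = Add(Rational(-29131, 5805), Mul(6889, Rational(-1, 16365))) = Add(Rational(-29131, 5805), Rational(-6889, 16365)) = Rational(-34447964, 6333255)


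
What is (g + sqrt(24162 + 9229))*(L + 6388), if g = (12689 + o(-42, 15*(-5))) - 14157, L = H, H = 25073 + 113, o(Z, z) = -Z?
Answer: -45024524 + 31574*sqrt(33391) ≈ -3.9255e+7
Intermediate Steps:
H = 25186
L = 25186
g = -1426 (g = (12689 - 1*(-42)) - 14157 = (12689 + 42) - 14157 = 12731 - 14157 = -1426)
(g + sqrt(24162 + 9229))*(L + 6388) = (-1426 + sqrt(24162 + 9229))*(25186 + 6388) = (-1426 + sqrt(33391))*31574 = -45024524 + 31574*sqrt(33391)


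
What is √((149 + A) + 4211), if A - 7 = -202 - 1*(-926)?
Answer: √5091 ≈ 71.351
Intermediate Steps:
A = 731 (A = 7 + (-202 - 1*(-926)) = 7 + (-202 + 926) = 7 + 724 = 731)
√((149 + A) + 4211) = √((149 + 731) + 4211) = √(880 + 4211) = √5091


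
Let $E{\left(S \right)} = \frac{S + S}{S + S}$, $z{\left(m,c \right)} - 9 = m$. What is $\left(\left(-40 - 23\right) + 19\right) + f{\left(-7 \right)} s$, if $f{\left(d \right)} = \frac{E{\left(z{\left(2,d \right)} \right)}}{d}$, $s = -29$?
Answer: $- \frac{279}{7} \approx -39.857$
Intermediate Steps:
$z{\left(m,c \right)} = 9 + m$
$E{\left(S \right)} = 1$ ($E{\left(S \right)} = \frac{2 S}{2 S} = 2 S \frac{1}{2 S} = 1$)
$f{\left(d \right)} = \frac{1}{d}$ ($f{\left(d \right)} = 1 \frac{1}{d} = \frac{1}{d}$)
$\left(\left(-40 - 23\right) + 19\right) + f{\left(-7 \right)} s = \left(\left(-40 - 23\right) + 19\right) + \frac{1}{-7} \left(-29\right) = \left(-63 + 19\right) - - \frac{29}{7} = -44 + \frac{29}{7} = - \frac{279}{7}$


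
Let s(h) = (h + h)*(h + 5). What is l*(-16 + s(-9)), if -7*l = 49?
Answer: -392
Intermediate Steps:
l = -7 (l = -1/7*49 = -7)
s(h) = 2*h*(5 + h) (s(h) = (2*h)*(5 + h) = 2*h*(5 + h))
l*(-16 + s(-9)) = -7*(-16 + 2*(-9)*(5 - 9)) = -7*(-16 + 2*(-9)*(-4)) = -7*(-16 + 72) = -7*56 = -392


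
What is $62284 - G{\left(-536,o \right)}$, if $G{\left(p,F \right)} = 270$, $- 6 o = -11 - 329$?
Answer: $62014$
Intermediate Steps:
$o = \frac{170}{3}$ ($o = - \frac{-11 - 329}{6} = \left(- \frac{1}{6}\right) \left(-340\right) = \frac{170}{3} \approx 56.667$)
$62284 - G{\left(-536,o \right)} = 62284 - 270 = 62014$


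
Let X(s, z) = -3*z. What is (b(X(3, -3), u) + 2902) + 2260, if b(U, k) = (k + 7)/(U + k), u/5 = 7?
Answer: 113585/22 ≈ 5163.0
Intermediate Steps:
u = 35 (u = 5*7 = 35)
b(U, k) = (7 + k)/(U + k)
(b(X(3, -3), u) + 2902) + 2260 = ((7 + 35)/(-3*(-3) + 35) + 2902) + 2260 = (42/(9 + 35) + 2902) + 2260 = (42/44 + 2902) + 2260 = ((1/44)*42 + 2902) + 2260 = (21/22 + 2902) + 2260 = 63865/22 + 2260 = 113585/22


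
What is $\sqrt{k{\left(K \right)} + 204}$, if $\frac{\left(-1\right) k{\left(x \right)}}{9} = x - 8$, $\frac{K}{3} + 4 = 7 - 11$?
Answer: $2 \sqrt{123} \approx 22.181$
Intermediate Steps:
$K = -24$ ($K = -12 + 3 \left(7 - 11\right) = -12 + 3 \left(-4\right) = -12 - 12 = -24$)
$k{\left(x \right)} = 72 - 9 x$ ($k{\left(x \right)} = - 9 \left(x - 8\right) = - 9 \left(-8 + x\right) = 72 - 9 x$)
$\sqrt{k{\left(K \right)} + 204} = \sqrt{\left(72 - -216\right) + 204} = \sqrt{\left(72 + 216\right) + 204} = \sqrt{288 + 204} = \sqrt{492} = 2 \sqrt{123}$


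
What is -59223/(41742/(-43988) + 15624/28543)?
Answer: 12392901181822/84028899 ≈ 1.4748e+5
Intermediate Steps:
-59223/(41742/(-43988) + 15624/28543) = -59223/(41742*(-1/43988) + 15624*(1/28543)) = -59223/(-20871/21994 + 15624/28543) = -59223/(-252086697/627774742) = -59223*(-627774742/252086697) = 12392901181822/84028899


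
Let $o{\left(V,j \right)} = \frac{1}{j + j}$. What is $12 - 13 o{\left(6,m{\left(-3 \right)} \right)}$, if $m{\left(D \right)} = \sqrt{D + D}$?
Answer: $12 + \frac{13 i \sqrt{6}}{12} \approx 12.0 + 2.6536 i$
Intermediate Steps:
$m{\left(D \right)} = \sqrt{2} \sqrt{D}$ ($m{\left(D \right)} = \sqrt{2 D} = \sqrt{2} \sqrt{D}$)
$o{\left(V,j \right)} = \frac{1}{2 j}$
$12 - 13 o{\left(6,m{\left(-3 \right)} \right)} = 12 - 13 \frac{1}{2 \sqrt{2} \sqrt{-3}} = 12 - 13 \frac{1}{2 \sqrt{2} i \sqrt{3}} = 12 - 13 \frac{1}{2 i \sqrt{6}} = 12 - 13 \frac{\left(- \frac{1}{6}\right) i \sqrt{6}}{2} = 12 - 13 \left(- \frac{i \sqrt{6}}{12}\right) = 12 + \frac{13 i \sqrt{6}}{12}$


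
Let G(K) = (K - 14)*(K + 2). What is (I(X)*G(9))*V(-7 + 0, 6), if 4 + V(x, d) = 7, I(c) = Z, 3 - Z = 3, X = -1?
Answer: 0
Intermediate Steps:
Z = 0 (Z = 3 - 1*3 = 3 - 3 = 0)
I(c) = 0
G(K) = (-14 + K)*(2 + K)
V(x, d) = 3 (V(x, d) = -4 + 7 = 3)
(I(X)*G(9))*V(-7 + 0, 6) = (0*(-28 + 9² - 12*9))*3 = (0*(-28 + 81 - 108))*3 = (0*(-55))*3 = 0*3 = 0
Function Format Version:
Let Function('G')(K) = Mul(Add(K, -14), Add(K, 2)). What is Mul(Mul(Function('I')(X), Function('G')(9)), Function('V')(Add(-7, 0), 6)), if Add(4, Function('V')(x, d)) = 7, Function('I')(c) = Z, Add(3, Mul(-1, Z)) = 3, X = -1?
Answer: 0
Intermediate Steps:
Z = 0 (Z = Add(3, Mul(-1, 3)) = Add(3, -3) = 0)
Function('I')(c) = 0
Function('G')(K) = Mul(Add(-14, K), Add(2, K))
Function('V')(x, d) = 3 (Function('V')(x, d) = Add(-4, 7) = 3)
Mul(Mul(Function('I')(X), Function('G')(9)), Function('V')(Add(-7, 0), 6)) = Mul(Mul(0, Add(-28, Pow(9, 2), Mul(-12, 9))), 3) = Mul(Mul(0, Add(-28, 81, -108)), 3) = Mul(Mul(0, -55), 3) = Mul(0, 3) = 0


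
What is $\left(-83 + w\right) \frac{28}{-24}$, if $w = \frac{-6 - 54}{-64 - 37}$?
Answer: $\frac{58261}{606} \approx 96.14$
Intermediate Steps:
$w = \frac{60}{101}$ ($w = - \frac{60}{-101} = \left(-60\right) \left(- \frac{1}{101}\right) = \frac{60}{101} \approx 0.59406$)
$\left(-83 + w\right) \frac{28}{-24} = \left(-83 + \frac{60}{101}\right) \frac{28}{-24} = - \frac{8323 \cdot 28 \left(- \frac{1}{24}\right)}{101} = \left(- \frac{8323}{101}\right) \left(- \frac{7}{6}\right) = \frac{58261}{606}$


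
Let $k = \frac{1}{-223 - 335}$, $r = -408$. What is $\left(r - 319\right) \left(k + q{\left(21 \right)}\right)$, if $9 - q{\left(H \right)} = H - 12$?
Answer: $\frac{727}{558} \approx 1.3029$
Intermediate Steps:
$q{\left(H \right)} = 21 - H$ ($q{\left(H \right)} = 9 - \left(H - 12\right) = 9 - \left(-12 + H\right) = 21 - H$)
$k = - \frac{1}{558}$ ($k = \frac{1}{-558} = - \frac{1}{558} \approx -0.0017921$)
$\left(r - 319\right) \left(k + q{\left(21 \right)}\right) = \left(-408 - 319\right) \left(- \frac{1}{558} + \left(21 - 21\right)\right) = - 727 \left(- \frac{1}{558} + \left(21 - 21\right)\right) = - 727 \left(- \frac{1}{558} + 0\right) = \left(-727\right) \left(- \frac{1}{558}\right) = \frac{727}{558}$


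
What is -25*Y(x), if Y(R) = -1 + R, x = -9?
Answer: 250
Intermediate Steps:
-25*Y(x) = -25*(-1 - 9) = -25*(-10) = 250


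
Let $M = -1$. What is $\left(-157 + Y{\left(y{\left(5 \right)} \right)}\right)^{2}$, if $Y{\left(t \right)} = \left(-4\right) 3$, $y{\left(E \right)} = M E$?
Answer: $28561$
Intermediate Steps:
$y{\left(E \right)} = - E$
$Y{\left(t \right)} = -12$
$\left(-157 + Y{\left(y{\left(5 \right)} \right)}\right)^{2} = \left(-157 - 12\right)^{2} = \left(-169\right)^{2} = 28561$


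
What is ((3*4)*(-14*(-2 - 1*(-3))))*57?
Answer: -9576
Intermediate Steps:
((3*4)*(-14*(-2 - 1*(-3))))*57 = (12*(-14*(-2 + 3)))*57 = (12*(-14*1))*57 = (12*(-14))*57 = -168*57 = -9576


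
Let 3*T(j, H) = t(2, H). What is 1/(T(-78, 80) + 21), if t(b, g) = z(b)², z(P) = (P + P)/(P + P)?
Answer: 3/64 ≈ 0.046875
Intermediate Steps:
z(P) = 1 (z(P) = (2*P)/((2*P)) = (2*P)*(1/(2*P)) = 1)
t(b, g) = 1 (t(b, g) = 1² = 1)
T(j, H) = ⅓ (T(j, H) = (⅓)*1 = ⅓)
1/(T(-78, 80) + 21) = 1/(⅓ + 21) = 1/(64/3) = 3/64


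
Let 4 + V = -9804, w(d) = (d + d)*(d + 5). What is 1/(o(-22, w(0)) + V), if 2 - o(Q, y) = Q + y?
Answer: -1/9784 ≈ -0.00010221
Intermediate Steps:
w(d) = 2*d*(5 + d) (w(d) = (2*d)*(5 + d) = 2*d*(5 + d))
o(Q, y) = 2 - Q - y (o(Q, y) = 2 - (Q + y) = 2 + (-Q - y) = 2 - Q - y)
V = -9808 (V = -4 - 9804 = -9808)
1/(o(-22, w(0)) + V) = 1/((2 - 1*(-22) - 2*0*(5 + 0)) - 9808) = 1/((2 + 22 - 2*0*5) - 9808) = 1/((2 + 22 - 1*0) - 9808) = 1/((2 + 22 + 0) - 9808) = 1/(24 - 9808) = 1/(-9784) = -1/9784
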